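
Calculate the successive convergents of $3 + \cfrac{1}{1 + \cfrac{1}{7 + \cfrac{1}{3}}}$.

Using the convergent recurrence p_i = a_i*p_{i-1} + p_{i-2}, q_i = a_i*q_{i-1} + q_{i-2} with p_{-2}=0, p_{-1}=1, q_{-2}=1, q_{-1}=0:
  i=0: a_0=3, p_0 = 3*1 + 0 = 3, q_0 = 3*0 + 1 = 1.
  i=1: a_1=1, p_1 = 1*3 + 1 = 4, q_1 = 1*1 + 0 = 1.
  i=2: a_2=7, p_2 = 7*4 + 3 = 31, q_2 = 7*1 + 1 = 8.
  i=3: a_3=3, p_3 = 3*31 + 4 = 97, q_3 = 3*8 + 1 = 25.

3/1, 4/1, 31/8, 97/25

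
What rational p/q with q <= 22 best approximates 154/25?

Expand x = 154/25 as a continued fraction with the Euclidean algorithm:
  154 = 6*25 + 4, so a_0 = 6.
  25 = 6*4 + 1, so a_1 = 6.
  4 = 4*1 + 0, so a_2 = 4.
so x = [6; 6, 4].
Convergents (p_i = a_i*p_{i-1} + p_{i-2}, q_i = a_i*q_{i-1} + q_{i-2} with p_{-2}=0, p_{-1}=1, q_{-2}=1, q_{-1}=0), until the denominator exceeds 22:
  i=0: a_0=6, p_0 = 6*1 + 0 = 6, q_0 = 6*0 + 1 = 1.
  i=1: a_1=6, p_1 = 6*6 + 1 = 37, q_1 = 6*1 + 0 = 6.
  i=2: a_2=4, p_2 = 4*37 + 6 = 154, q_2 = 4*6 + 1 = 25.
q_2 = 25 > 22, so the last convergent with denominator <= 22 is p_1/q_1 = 37/6.
The closest fraction with denominator <= 22 is either p_1/q_1 or the intermediate fraction (k*p_1 + p_0)/(k*q_1 + q_0) with the largest k >= 1 whose denominator stays <= 22; these approach x as k grows, and every other convergent or intermediate fraction in range is farther away.
Largest k: floor((22 - q_0)/q_1) = floor((22 - 1)/6) = 3.
That gives (3*37 + 6)/(3*6 + 1) = 117/19.
Compare the errors: |x - 37/6| = |154*6 - 37*25|/(25*6) = 1/150, and |x - 117/19| = |154*19 - 117*25|/(25*19) = 1/475.
Cross-multiplying, 1*150 = 150 < 475 = 1*475, so 1/475 is smaller: the intermediate fraction 117/19 is closer to x than 37/6.

117/19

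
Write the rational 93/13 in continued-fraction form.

[7; 6, 2]

Run the Euclidean algorithm on 93 and 13; the successive quotients are the partial quotients a_0, a_1, ... (each step inverts the fractional part left over by the previous one):
  93 = 7*13 + 2, so a_0 = 7.
  13 = 6*2 + 1, so a_1 = 6.
  2 = 2*1 + 0, so a_2 = 2.
The remainder reaches 0 after 3 divisions, so the expansion has 3 partial quotients, read off in order.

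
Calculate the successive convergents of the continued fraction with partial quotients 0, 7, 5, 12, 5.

0/1, 1/7, 5/36, 61/439, 310/2231

Using the convergent recurrence p_i = a_i*p_{i-1} + p_{i-2}, q_i = a_i*q_{i-1} + q_{i-2} with p_{-2}=0, p_{-1}=1, q_{-2}=1, q_{-1}=0:
  i=0: a_0=0, p_0 = 0*1 + 0 = 0, q_0 = 0*0 + 1 = 1.
  i=1: a_1=7, p_1 = 7*0 + 1 = 1, q_1 = 7*1 + 0 = 7.
  i=2: a_2=5, p_2 = 5*1 + 0 = 5, q_2 = 5*7 + 1 = 36.
  i=3: a_3=12, p_3 = 12*5 + 1 = 61, q_3 = 12*36 + 7 = 439.
  i=4: a_4=5, p_4 = 5*61 + 5 = 310, q_4 = 5*439 + 36 = 2231.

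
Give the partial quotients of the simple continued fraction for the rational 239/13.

[18; 2, 1, 1, 2]

Run the Euclidean algorithm on 239 and 13; the successive quotients are the partial quotients a_0, a_1, ... (each step inverts the fractional part left over by the previous one):
  239 = 18*13 + 5, so a_0 = 18.
  13 = 2*5 + 3, so a_1 = 2.
  5 = 1*3 + 2, so a_2 = 1.
  3 = 1*2 + 1, so a_3 = 1.
  2 = 2*1 + 0, so a_4 = 2.
The remainder reaches 0 after 5 divisions, so the expansion has 5 partial quotients, read off in order.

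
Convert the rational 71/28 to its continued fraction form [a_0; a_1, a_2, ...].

Run the Euclidean algorithm on 71 and 28; the successive quotients are the partial quotients a_0, a_1, ... (each step inverts the fractional part left over by the previous one):
  71 = 2*28 + 15, so a_0 = 2.
  28 = 1*15 + 13, so a_1 = 1.
  15 = 1*13 + 2, so a_2 = 1.
  13 = 6*2 + 1, so a_3 = 6.
  2 = 2*1 + 0, so a_4 = 2.
The remainder reaches 0 after 5 divisions, so the expansion has 5 partial quotients, read off in order.

[2; 1, 1, 6, 2]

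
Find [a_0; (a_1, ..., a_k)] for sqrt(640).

Write x_i = (sqrt(640) + m_i)/d_i with (m_0, d_0) = (0, 1). a_0 = floor(sqrt(640)) = 25, since 25^2 = 625 <= 640 < 676 = 26^2.
Iterate m_{i+1} = d_i*a_i - m_i, d_{i+1} = (640 - m_{i+1}^2)/d_i, a_{i+1} = floor((a_0 + m_{i+1})/d_{i+1}):
  m_1 = 1*25 - 0 = 25, d_1 = (640 - 25^2)/1 = 15/1 = 15, a_1 = floor((25 + 25)/15) = 3.
  m_2 = 15*3 - 25 = 20, d_2 = (640 - 20^2)/15 = 240/15 = 16, a_2 = floor((25 + 20)/16) = 2.
  m_3 = 16*2 - 20 = 12, d_3 = (640 - 12^2)/16 = 496/16 = 31, a_3 = floor((25 + 12)/31) = 1.
  m_4 = 31*1 - 12 = 19, d_4 = (640 - 19^2)/31 = 279/31 = 9, a_4 = floor((25 + 19)/9) = 4.
  m_5 = 9*4 - 19 = 17, d_5 = (640 - 17^2)/9 = 351/9 = 39, a_5 = floor((25 + 17)/39) = 1.
  m_6 = 39*1 - 17 = 22, d_6 = (640 - 22^2)/39 = 156/39 = 4, a_6 = floor((25 + 22)/4) = 11.
  m_7 = 4*11 - 22 = 22, d_7 = (640 - 22^2)/4 = 156/4 = 39, a_7 = floor((25 + 22)/39) = 1.
  m_8 = 39*1 - 22 = 17, d_8 = (640 - 17^2)/39 = 351/39 = 9, a_8 = floor((25 + 17)/9) = 4.
  m_9 = 9*4 - 17 = 19, d_9 = (640 - 19^2)/9 = 279/9 = 31, a_9 = floor((25 + 19)/31) = 1.
  m_10 = 31*1 - 19 = 12, d_10 = (640 - 12^2)/31 = 496/31 = 16, a_10 = floor((25 + 12)/16) = 2.
  m_11 = 16*2 - 12 = 20, d_11 = (640 - 20^2)/16 = 240/16 = 15, a_11 = floor((25 + 20)/15) = 3.
  m_12 = 15*3 - 20 = 25, d_12 = (640 - 25^2)/15 = 15/15 = 1, a_12 = floor((25 + 25)/1) = 50.
  m_13 = 1*50 - 25 = 25, d_13 = (640 - 25^2)/1 = 15/1 = 15: (m_13, d_13) = (m_1, d_1) = (25, 15), so from here the quotients repeat a_1, ..., a_12; the period length is 12.
Hence the expansion of sqrt(640) is a_0 = 25 followed by the repeating block 3, 2, 1, 4, 1, 11, 1, 4, 1, 2, 3, 50 (period 12).

[25; (3, 2, 1, 4, 1, 11, 1, 4, 1, 2, 3, 50)]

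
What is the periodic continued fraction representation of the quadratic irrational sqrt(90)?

[9; (2, 18)]

Write x_i = (sqrt(90) + m_i)/d_i with (m_0, d_0) = (0, 1). a_0 = floor(sqrt(90)) = 9, since 9^2 = 81 <= 90 < 100 = 10^2.
Iterate m_{i+1} = d_i*a_i - m_i, d_{i+1} = (90 - m_{i+1}^2)/d_i, a_{i+1} = floor((a_0 + m_{i+1})/d_{i+1}):
  m_1 = 1*9 - 0 = 9, d_1 = (90 - 9^2)/1 = 9/1 = 9, a_1 = floor((9 + 9)/9) = 2.
  m_2 = 9*2 - 9 = 9, d_2 = (90 - 9^2)/9 = 9/9 = 1, a_2 = floor((9 + 9)/1) = 18.
  m_3 = 1*18 - 9 = 9, d_3 = (90 - 9^2)/1 = 9/1 = 9: (m_3, d_3) = (m_1, d_1) = (9, 9), so from here the quotients repeat a_1, a_2; the period length is 2.
Hence the expansion of sqrt(90) is a_0 = 9 followed by the repeating block 2, 18 (period 2).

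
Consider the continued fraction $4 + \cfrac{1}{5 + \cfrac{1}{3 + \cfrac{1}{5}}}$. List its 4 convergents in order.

Using the convergent recurrence p_i = a_i*p_{i-1} + p_{i-2}, q_i = a_i*q_{i-1} + q_{i-2} with p_{-2}=0, p_{-1}=1, q_{-2}=1, q_{-1}=0:
  i=0: a_0=4, p_0 = 4*1 + 0 = 4, q_0 = 4*0 + 1 = 1.
  i=1: a_1=5, p_1 = 5*4 + 1 = 21, q_1 = 5*1 + 0 = 5.
  i=2: a_2=3, p_2 = 3*21 + 4 = 67, q_2 = 3*5 + 1 = 16.
  i=3: a_3=5, p_3 = 5*67 + 21 = 356, q_3 = 5*16 + 5 = 85.

4/1, 21/5, 67/16, 356/85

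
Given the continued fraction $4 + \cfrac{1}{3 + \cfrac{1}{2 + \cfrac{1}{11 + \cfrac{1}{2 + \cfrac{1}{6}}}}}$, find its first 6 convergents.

Using the convergent recurrence p_i = a_i*p_{i-1} + p_{i-2}, q_i = a_i*q_{i-1} + q_{i-2} with p_{-2}=0, p_{-1}=1, q_{-2}=1, q_{-1}=0:
  i=0: a_0=4, p_0 = 4*1 + 0 = 4, q_0 = 4*0 + 1 = 1.
  i=1: a_1=3, p_1 = 3*4 + 1 = 13, q_1 = 3*1 + 0 = 3.
  i=2: a_2=2, p_2 = 2*13 + 4 = 30, q_2 = 2*3 + 1 = 7.
  i=3: a_3=11, p_3 = 11*30 + 13 = 343, q_3 = 11*7 + 3 = 80.
  i=4: a_4=2, p_4 = 2*343 + 30 = 716, q_4 = 2*80 + 7 = 167.
  i=5: a_5=6, p_5 = 6*716 + 343 = 4639, q_5 = 6*167 + 80 = 1082.

4/1, 13/3, 30/7, 343/80, 716/167, 4639/1082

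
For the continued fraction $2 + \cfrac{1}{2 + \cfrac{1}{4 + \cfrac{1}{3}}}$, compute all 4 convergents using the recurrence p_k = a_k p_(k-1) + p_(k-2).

2/1, 5/2, 22/9, 71/29

Using the convergent recurrence p_i = a_i*p_{i-1} + p_{i-2}, q_i = a_i*q_{i-1} + q_{i-2} with p_{-2}=0, p_{-1}=1, q_{-2}=1, q_{-1}=0:
  i=0: a_0=2, p_0 = 2*1 + 0 = 2, q_0 = 2*0 + 1 = 1.
  i=1: a_1=2, p_1 = 2*2 + 1 = 5, q_1 = 2*1 + 0 = 2.
  i=2: a_2=4, p_2 = 4*5 + 2 = 22, q_2 = 4*2 + 1 = 9.
  i=3: a_3=3, p_3 = 3*22 + 5 = 71, q_3 = 3*9 + 2 = 29.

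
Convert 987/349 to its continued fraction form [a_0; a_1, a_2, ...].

[2; 1, 4, 1, 4, 2, 5]

Run the Euclidean algorithm on 987 and 349; the successive quotients are the partial quotients a_0, a_1, ... (each step inverts the fractional part left over by the previous one):
  987 = 2*349 + 289, so a_0 = 2.
  349 = 1*289 + 60, so a_1 = 1.
  289 = 4*60 + 49, so a_2 = 4.
  60 = 1*49 + 11, so a_3 = 1.
  49 = 4*11 + 5, so a_4 = 4.
  11 = 2*5 + 1, so a_5 = 2.
  5 = 5*1 + 0, so a_6 = 5.
The remainder reaches 0 after 7 divisions, so the expansion has 7 partial quotients, read off in order.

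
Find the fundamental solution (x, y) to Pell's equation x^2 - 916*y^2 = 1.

(x, y) = (5848201, 193230)

First expand sqrt(916) as a continued fraction. With x_i = (sqrt(916) + m_i)/d_i and (m_0, d_0) = (0, 1): a_0 = floor(sqrt(916)) = 30, since 30^2 = 900 <= 916 < 961 = 31^2.
Iterate m_{i+1} = d_i*a_i - m_i, d_{i+1} = (916 - m_{i+1}^2)/d_i, a_{i+1} = floor((a_0 + m_{i+1})/d_{i+1}):
  m_1 = 1*30 - 0 = 30, d_1 = (916 - 30^2)/1 = 16/1 = 16, a_1 = floor((30 + 30)/16) = 3.
  m_2 = 16*3 - 30 = 18, d_2 = (916 - 18^2)/16 = 592/16 = 37, a_2 = floor((30 + 18)/37) = 1.
  m_3 = 37*1 - 18 = 19, d_3 = (916 - 19^2)/37 = 555/37 = 15, a_3 = floor((30 + 19)/15) = 3.
  m_4 = 15*3 - 19 = 26, d_4 = (916 - 26^2)/15 = 240/15 = 16, a_4 = floor((30 + 26)/16) = 3.
  m_5 = 16*3 - 26 = 22, d_5 = (916 - 22^2)/16 = 432/16 = 27, a_5 = floor((30 + 22)/27) = 1.
  m_6 = 27*1 - 22 = 5, d_6 = (916 - 5^2)/27 = 891/27 = 33, a_6 = floor((30 + 5)/33) = 1.
  m_7 = 33*1 - 5 = 28, d_7 = (916 - 28^2)/33 = 132/33 = 4, a_7 = floor((30 + 28)/4) = 14.
  m_8 = 4*14 - 28 = 28, d_8 = (916 - 28^2)/4 = 132/4 = 33, a_8 = floor((30 + 28)/33) = 1.
  m_9 = 33*1 - 28 = 5, d_9 = (916 - 5^2)/33 = 891/33 = 27, a_9 = floor((30 + 5)/27) = 1.
  m_10 = 27*1 - 5 = 22, d_10 = (916 - 22^2)/27 = 432/27 = 16, a_10 = floor((30 + 22)/16) = 3.
  m_11 = 16*3 - 22 = 26, d_11 = (916 - 26^2)/16 = 240/16 = 15, a_11 = floor((30 + 26)/15) = 3.
  m_12 = 15*3 - 26 = 19, d_12 = (916 - 19^2)/15 = 555/15 = 37, a_12 = floor((30 + 19)/37) = 1.
  m_13 = 37*1 - 19 = 18, d_13 = (916 - 18^2)/37 = 592/37 = 16, a_13 = floor((30 + 18)/16) = 3.
  m_14 = 16*3 - 18 = 30, d_14 = (916 - 30^2)/16 = 16/16 = 1, a_14 = floor((30 + 30)/1) = 60.
  m_15 = 1*60 - 30 = 30, d_15 = (916 - 30^2)/1 = 16/1 = 16: (m_15, d_15) = (m_1, d_1) = (30, 16), so from here the quotients repeat a_1, ..., a_14; the period length is 14.
So sqrt(916) = [30; (3, 1, 3, 3, 1, 1, 14, 1, 1, 3, 3, 1, 3, 60)] with period length k = 14.
k is even, so the fundamental solution of x^2 - 916y^2 = 1 is (p_{k-1}, q_{k-1}) = (p_13, q_13); compute convergents through index 13.
Convergents (p_i = a_i*p_{i-1} + p_{i-2}, q_i = a_i*q_{i-1} + q_{i-2} with p_{-2}=0, p_{-1}=1, q_{-2}=1, q_{-1}=0):
  i=0: a_0=30, p_0 = 30*1 + 0 = 30, q_0 = 30*0 + 1 = 1.
  i=1: a_1=3, p_1 = 3*30 + 1 = 91, q_1 = 3*1 + 0 = 3.
  i=2: a_2=1, p_2 = 1*91 + 30 = 121, q_2 = 1*3 + 1 = 4.
  i=3: a_3=3, p_3 = 3*121 + 91 = 454, q_3 = 3*4 + 3 = 15.
  i=4: a_4=3, p_4 = 3*454 + 121 = 1483, q_4 = 3*15 + 4 = 49.
  i=5: a_5=1, p_5 = 1*1483 + 454 = 1937, q_5 = 1*49 + 15 = 64.
  i=6: a_6=1, p_6 = 1*1937 + 1483 = 3420, q_6 = 1*64 + 49 = 113.
  i=7: a_7=14, p_7 = 14*3420 + 1937 = 49817, q_7 = 14*113 + 64 = 1646.
  i=8: a_8=1, p_8 = 1*49817 + 3420 = 53237, q_8 = 1*1646 + 113 = 1759.
  i=9: a_9=1, p_9 = 1*53237 + 49817 = 103054, q_9 = 1*1759 + 1646 = 3405.
  i=10: a_10=3, p_10 = 3*103054 + 53237 = 362399, q_10 = 3*3405 + 1759 = 11974.
  i=11: a_11=3, p_11 = 3*362399 + 103054 = 1190251, q_11 = 3*11974 + 3405 = 39327.
  i=12: a_12=1, p_12 = 1*1190251 + 362399 = 1552650, q_12 = 1*39327 + 11974 = 51301.
  i=13: a_13=3, p_13 = 3*1552650 + 1190251 = 5848201, q_13 = 3*51301 + 39327 = 193230.
Check: 5848201^2 - 916*193230^2 = 34201454936401 - 34201454936400 = 1, so (x, y) = (5848201, 193230) solves the equation, and by the theorem it is the least positive solution.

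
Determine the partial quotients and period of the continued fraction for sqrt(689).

[26; (4, 52)]

Write x_i = (sqrt(689) + m_i)/d_i with (m_0, d_0) = (0, 1). a_0 = floor(sqrt(689)) = 26, since 26^2 = 676 <= 689 < 729 = 27^2.
Iterate m_{i+1} = d_i*a_i - m_i, d_{i+1} = (689 - m_{i+1}^2)/d_i, a_{i+1} = floor((a_0 + m_{i+1})/d_{i+1}):
  m_1 = 1*26 - 0 = 26, d_1 = (689 - 26^2)/1 = 13/1 = 13, a_1 = floor((26 + 26)/13) = 4.
  m_2 = 13*4 - 26 = 26, d_2 = (689 - 26^2)/13 = 13/13 = 1, a_2 = floor((26 + 26)/1) = 52.
  m_3 = 1*52 - 26 = 26, d_3 = (689 - 26^2)/1 = 13/1 = 13: (m_3, d_3) = (m_1, d_1) = (26, 13), so from here the quotients repeat a_1, a_2; the period length is 2.
Hence the expansion of sqrt(689) is a_0 = 26 followed by the repeating block 4, 52 (period 2).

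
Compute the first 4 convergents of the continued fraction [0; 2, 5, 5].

Using the convergent recurrence p_i = a_i*p_{i-1} + p_{i-2}, q_i = a_i*q_{i-1} + q_{i-2} with p_{-2}=0, p_{-1}=1, q_{-2}=1, q_{-1}=0:
  i=0: a_0=0, p_0 = 0*1 + 0 = 0, q_0 = 0*0 + 1 = 1.
  i=1: a_1=2, p_1 = 2*0 + 1 = 1, q_1 = 2*1 + 0 = 2.
  i=2: a_2=5, p_2 = 5*1 + 0 = 5, q_2 = 5*2 + 1 = 11.
  i=3: a_3=5, p_3 = 5*5 + 1 = 26, q_3 = 5*11 + 2 = 57.

0/1, 1/2, 5/11, 26/57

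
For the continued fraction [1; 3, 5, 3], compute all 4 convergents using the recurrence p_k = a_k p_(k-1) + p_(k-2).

Using the convergent recurrence p_i = a_i*p_{i-1} + p_{i-2}, q_i = a_i*q_{i-1} + q_{i-2} with p_{-2}=0, p_{-1}=1, q_{-2}=1, q_{-1}=0:
  i=0: a_0=1, p_0 = 1*1 + 0 = 1, q_0 = 1*0 + 1 = 1.
  i=1: a_1=3, p_1 = 3*1 + 1 = 4, q_1 = 3*1 + 0 = 3.
  i=2: a_2=5, p_2 = 5*4 + 1 = 21, q_2 = 5*3 + 1 = 16.
  i=3: a_3=3, p_3 = 3*21 + 4 = 67, q_3 = 3*16 + 3 = 51.

1/1, 4/3, 21/16, 67/51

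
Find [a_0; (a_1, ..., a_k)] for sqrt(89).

Write x_i = (sqrt(89) + m_i)/d_i with (m_0, d_0) = (0, 1). a_0 = floor(sqrt(89)) = 9, since 9^2 = 81 <= 89 < 100 = 10^2.
Iterate m_{i+1} = d_i*a_i - m_i, d_{i+1} = (89 - m_{i+1}^2)/d_i, a_{i+1} = floor((a_0 + m_{i+1})/d_{i+1}):
  m_1 = 1*9 - 0 = 9, d_1 = (89 - 9^2)/1 = 8/1 = 8, a_1 = floor((9 + 9)/8) = 2.
  m_2 = 8*2 - 9 = 7, d_2 = (89 - 7^2)/8 = 40/8 = 5, a_2 = floor((9 + 7)/5) = 3.
  m_3 = 5*3 - 7 = 8, d_3 = (89 - 8^2)/5 = 25/5 = 5, a_3 = floor((9 + 8)/5) = 3.
  m_4 = 5*3 - 8 = 7, d_4 = (89 - 7^2)/5 = 40/5 = 8, a_4 = floor((9 + 7)/8) = 2.
  m_5 = 8*2 - 7 = 9, d_5 = (89 - 9^2)/8 = 8/8 = 1, a_5 = floor((9 + 9)/1) = 18.
  m_6 = 1*18 - 9 = 9, d_6 = (89 - 9^2)/1 = 8/1 = 8: (m_6, d_6) = (m_1, d_1) = (9, 8), so from here the quotients repeat a_1, ..., a_5; the period length is 5.
Hence the expansion of sqrt(89) is a_0 = 9 followed by the repeating block 2, 3, 3, 2, 18 (period 5).

[9; (2, 3, 3, 2, 18)]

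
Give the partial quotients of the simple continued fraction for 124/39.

Run the Euclidean algorithm on 124 and 39; the successive quotients are the partial quotients a_0, a_1, ... (each step inverts the fractional part left over by the previous one):
  124 = 3*39 + 7, so a_0 = 3.
  39 = 5*7 + 4, so a_1 = 5.
  7 = 1*4 + 3, so a_2 = 1.
  4 = 1*3 + 1, so a_3 = 1.
  3 = 3*1 + 0, so a_4 = 3.
The remainder reaches 0 after 5 divisions, so the expansion has 5 partial quotients, read off in order.

[3; 5, 1, 1, 3]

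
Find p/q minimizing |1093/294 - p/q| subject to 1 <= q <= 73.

Expand x = 1093/294 as a continued fraction with the Euclidean algorithm:
  1093 = 3*294 + 211, so a_0 = 3.
  294 = 1*211 + 83, so a_1 = 1.
  211 = 2*83 + 45, so a_2 = 2.
  83 = 1*45 + 38, so a_3 = 1.
  45 = 1*38 + 7, so a_4 = 1.
  38 = 5*7 + 3, so a_5 = 5.
  7 = 2*3 + 1, so a_6 = 2.
  3 = 3*1 + 0, so a_7 = 3.
so x = [3; 1, 2, 1, 1, 5, 2, 3].
Convergents (p_i = a_i*p_{i-1} + p_{i-2}, q_i = a_i*q_{i-1} + q_{i-2} with p_{-2}=0, p_{-1}=1, q_{-2}=1, q_{-1}=0), until the denominator exceeds 73:
  i=0: a_0=3, p_0 = 3*1 + 0 = 3, q_0 = 3*0 + 1 = 1.
  i=1: a_1=1, p_1 = 1*3 + 1 = 4, q_1 = 1*1 + 0 = 1.
  i=2: a_2=2, p_2 = 2*4 + 3 = 11, q_2 = 2*1 + 1 = 3.
  i=3: a_3=1, p_3 = 1*11 + 4 = 15, q_3 = 1*3 + 1 = 4.
  i=4: a_4=1, p_4 = 1*15 + 11 = 26, q_4 = 1*4 + 3 = 7.
  i=5: a_5=5, p_5 = 5*26 + 15 = 145, q_5 = 5*7 + 4 = 39.
  i=6: a_6=2, p_6 = 2*145 + 26 = 316, q_6 = 2*39 + 7 = 85.
q_6 = 85 > 73, so the last convergent with denominator <= 73 is p_5/q_5 = 145/39.
The closest fraction with denominator <= 73 is either p_5/q_5 or the intermediate fraction (k*p_5 + p_4)/(k*q_5 + q_4) with the largest k >= 1 whose denominator stays <= 73; these approach x as k grows, and every other convergent or intermediate fraction in range is farther away.
Largest k: floor((73 - q_4)/q_5) = floor((73 - 7)/39) = 1.
That gives (1*145 + 26)/(1*39 + 7) = 171/46.
Compare the errors: |x - 145/39| = |1093*39 - 145*294|/(294*39) = 3/11466, and |x - 171/46| = |1093*46 - 171*294|/(294*46) = 4/13524.
Cross-multiplying, 3*13524 = 40572 < 45864 = 4*11466, so 3/11466 is smaller: the convergent 145/39 is closer to x than 171/46.

145/39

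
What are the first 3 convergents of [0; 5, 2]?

0/1, 1/5, 2/11

Using the convergent recurrence p_i = a_i*p_{i-1} + p_{i-2}, q_i = a_i*q_{i-1} + q_{i-2} with p_{-2}=0, p_{-1}=1, q_{-2}=1, q_{-1}=0:
  i=0: a_0=0, p_0 = 0*1 + 0 = 0, q_0 = 0*0 + 1 = 1.
  i=1: a_1=5, p_1 = 5*0 + 1 = 1, q_1 = 5*1 + 0 = 5.
  i=2: a_2=2, p_2 = 2*1 + 0 = 2, q_2 = 2*5 + 1 = 11.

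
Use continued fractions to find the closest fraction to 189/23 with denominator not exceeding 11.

Expand x = 189/23 as a continued fraction with the Euclidean algorithm:
  189 = 8*23 + 5, so a_0 = 8.
  23 = 4*5 + 3, so a_1 = 4.
  5 = 1*3 + 2, so a_2 = 1.
  3 = 1*2 + 1, so a_3 = 1.
  2 = 2*1 + 0, so a_4 = 2.
so x = [8; 4, 1, 1, 2].
Convergents (p_i = a_i*p_{i-1} + p_{i-2}, q_i = a_i*q_{i-1} + q_{i-2} with p_{-2}=0, p_{-1}=1, q_{-2}=1, q_{-1}=0), until the denominator exceeds 11:
  i=0: a_0=8, p_0 = 8*1 + 0 = 8, q_0 = 8*0 + 1 = 1.
  i=1: a_1=4, p_1 = 4*8 + 1 = 33, q_1 = 4*1 + 0 = 4.
  i=2: a_2=1, p_2 = 1*33 + 8 = 41, q_2 = 1*4 + 1 = 5.
  i=3: a_3=1, p_3 = 1*41 + 33 = 74, q_3 = 1*5 + 4 = 9.
  i=4: a_4=2, p_4 = 2*74 + 41 = 189, q_4 = 2*9 + 5 = 23.
q_4 = 23 > 11, so the last convergent with denominator <= 11 is p_3/q_3 = 74/9.
The closest fraction with denominator <= 11 is either p_3/q_3 or the intermediate fraction (k*p_3 + p_2)/(k*q_3 + q_2) with the largest k >= 1 whose denominator stays <= 11; these approach x as k grows, and every other convergent or intermediate fraction in range is farther away.
Largest k: floor((11 - q_2)/q_3) = floor((11 - 5)/9) = 0.
Since k = 0, no intermediate fraction beyond p_3/q_3 has denominator <= 11, so the convergent 74/9 is the closest (its error is |189*9 - 74*23|/(23*9) = 1/207).

74/9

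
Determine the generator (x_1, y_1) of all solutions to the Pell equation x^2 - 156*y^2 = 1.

(x, y) = (25, 2)

First expand sqrt(156) as a continued fraction. With x_i = (sqrt(156) + m_i)/d_i and (m_0, d_0) = (0, 1): a_0 = floor(sqrt(156)) = 12, since 12^2 = 144 <= 156 < 169 = 13^2.
Iterate m_{i+1} = d_i*a_i - m_i, d_{i+1} = (156 - m_{i+1}^2)/d_i, a_{i+1} = floor((a_0 + m_{i+1})/d_{i+1}):
  m_1 = 1*12 - 0 = 12, d_1 = (156 - 12^2)/1 = 12/1 = 12, a_1 = floor((12 + 12)/12) = 2.
  m_2 = 12*2 - 12 = 12, d_2 = (156 - 12^2)/12 = 12/12 = 1, a_2 = floor((12 + 12)/1) = 24.
  m_3 = 1*24 - 12 = 12, d_3 = (156 - 12^2)/1 = 12/1 = 12: (m_3, d_3) = (m_1, d_1) = (12, 12), so from here the quotients repeat a_1, a_2; the period length is 2.
So sqrt(156) = [12; (2, 24)] with period length k = 2.
k is even, so the fundamental solution of x^2 - 156y^2 = 1 is (p_{k-1}, q_{k-1}) = (p_1, q_1); compute convergents through index 1.
Convergents (p_i = a_i*p_{i-1} + p_{i-2}, q_i = a_i*q_{i-1} + q_{i-2} with p_{-2}=0, p_{-1}=1, q_{-2}=1, q_{-1}=0):
  i=0: a_0=12, p_0 = 12*1 + 0 = 12, q_0 = 12*0 + 1 = 1.
  i=1: a_1=2, p_1 = 2*12 + 1 = 25, q_1 = 2*1 + 0 = 2.
Check: 25^2 - 156*2^2 = 625 - 624 = 1, so (x, y) = (25, 2) solves the equation, and by the theorem it is the least positive solution.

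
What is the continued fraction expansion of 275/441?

[0; 1, 1, 1, 1, 1, 10, 2, 2]

Run the Euclidean algorithm on 275 and 441; the successive quotients are the partial quotients a_0, a_1, ... (each step inverts the fractional part left over by the previous one):
  275 = 0*441 + 275, so a_0 = 0.
  441 = 1*275 + 166, so a_1 = 1.
  275 = 1*166 + 109, so a_2 = 1.
  166 = 1*109 + 57, so a_3 = 1.
  109 = 1*57 + 52, so a_4 = 1.
  57 = 1*52 + 5, so a_5 = 1.
  52 = 10*5 + 2, so a_6 = 10.
  5 = 2*2 + 1, so a_7 = 2.
  2 = 2*1 + 0, so a_8 = 2.
The remainder reaches 0 after 9 divisions, so the expansion has 9 partial quotients, read off in order.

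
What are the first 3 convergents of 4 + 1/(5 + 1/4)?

Using the convergent recurrence p_i = a_i*p_{i-1} + p_{i-2}, q_i = a_i*q_{i-1} + q_{i-2} with p_{-2}=0, p_{-1}=1, q_{-2}=1, q_{-1}=0:
  i=0: a_0=4, p_0 = 4*1 + 0 = 4, q_0 = 4*0 + 1 = 1.
  i=1: a_1=5, p_1 = 5*4 + 1 = 21, q_1 = 5*1 + 0 = 5.
  i=2: a_2=4, p_2 = 4*21 + 4 = 88, q_2 = 4*5 + 1 = 21.

4/1, 21/5, 88/21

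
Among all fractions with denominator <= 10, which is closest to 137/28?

Expand x = 137/28 as a continued fraction with the Euclidean algorithm:
  137 = 4*28 + 25, so a_0 = 4.
  28 = 1*25 + 3, so a_1 = 1.
  25 = 8*3 + 1, so a_2 = 8.
  3 = 3*1 + 0, so a_3 = 3.
so x = [4; 1, 8, 3].
Convergents (p_i = a_i*p_{i-1} + p_{i-2}, q_i = a_i*q_{i-1} + q_{i-2} with p_{-2}=0, p_{-1}=1, q_{-2}=1, q_{-1}=0), until the denominator exceeds 10:
  i=0: a_0=4, p_0 = 4*1 + 0 = 4, q_0 = 4*0 + 1 = 1.
  i=1: a_1=1, p_1 = 1*4 + 1 = 5, q_1 = 1*1 + 0 = 1.
  i=2: a_2=8, p_2 = 8*5 + 4 = 44, q_2 = 8*1 + 1 = 9.
  i=3: a_3=3, p_3 = 3*44 + 5 = 137, q_3 = 3*9 + 1 = 28.
q_3 = 28 > 10, so the last convergent with denominator <= 10 is p_2/q_2 = 44/9.
The closest fraction with denominator <= 10 is either p_2/q_2 or the intermediate fraction (k*p_2 + p_1)/(k*q_2 + q_1) with the largest k >= 1 whose denominator stays <= 10; these approach x as k grows, and every other convergent or intermediate fraction in range is farther away.
Largest k: floor((10 - q_1)/q_2) = floor((10 - 1)/9) = 1.
That gives (1*44 + 5)/(1*9 + 1) = 49/10.
Compare the errors: |x - 44/9| = |137*9 - 44*28|/(28*9) = 1/252, and |x - 49/10| = |137*10 - 49*28|/(28*10) = 2/280.
Cross-multiplying, 1*280 = 280 < 504 = 2*252, so 1/252 is smaller: the convergent 44/9 is closer to x than 49/10.

44/9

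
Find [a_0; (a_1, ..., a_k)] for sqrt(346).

[18; (1, 1, 1, 1, 36)]

Write x_i = (sqrt(346) + m_i)/d_i with (m_0, d_0) = (0, 1). a_0 = floor(sqrt(346)) = 18, since 18^2 = 324 <= 346 < 361 = 19^2.
Iterate m_{i+1} = d_i*a_i - m_i, d_{i+1} = (346 - m_{i+1}^2)/d_i, a_{i+1} = floor((a_0 + m_{i+1})/d_{i+1}):
  m_1 = 1*18 - 0 = 18, d_1 = (346 - 18^2)/1 = 22/1 = 22, a_1 = floor((18 + 18)/22) = 1.
  m_2 = 22*1 - 18 = 4, d_2 = (346 - 4^2)/22 = 330/22 = 15, a_2 = floor((18 + 4)/15) = 1.
  m_3 = 15*1 - 4 = 11, d_3 = (346 - 11^2)/15 = 225/15 = 15, a_3 = floor((18 + 11)/15) = 1.
  m_4 = 15*1 - 11 = 4, d_4 = (346 - 4^2)/15 = 330/15 = 22, a_4 = floor((18 + 4)/22) = 1.
  m_5 = 22*1 - 4 = 18, d_5 = (346 - 18^2)/22 = 22/22 = 1, a_5 = floor((18 + 18)/1) = 36.
  m_6 = 1*36 - 18 = 18, d_6 = (346 - 18^2)/1 = 22/1 = 22: (m_6, d_6) = (m_1, d_1) = (18, 22), so from here the quotients repeat a_1, ..., a_5; the period length is 5.
Hence the expansion of sqrt(346) is a_0 = 18 followed by the repeating block 1, 1, 1, 1, 36 (period 5).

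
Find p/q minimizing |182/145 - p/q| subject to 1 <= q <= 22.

5/4

Expand x = 182/145 as a continued fraction with the Euclidean algorithm:
  182 = 1*145 + 37, so a_0 = 1.
  145 = 3*37 + 34, so a_1 = 3.
  37 = 1*34 + 3, so a_2 = 1.
  34 = 11*3 + 1, so a_3 = 11.
  3 = 3*1 + 0, so a_4 = 3.
so x = [1; 3, 1, 11, 3].
Convergents (p_i = a_i*p_{i-1} + p_{i-2}, q_i = a_i*q_{i-1} + q_{i-2} with p_{-2}=0, p_{-1}=1, q_{-2}=1, q_{-1}=0), until the denominator exceeds 22:
  i=0: a_0=1, p_0 = 1*1 + 0 = 1, q_0 = 1*0 + 1 = 1.
  i=1: a_1=3, p_1 = 3*1 + 1 = 4, q_1 = 3*1 + 0 = 3.
  i=2: a_2=1, p_2 = 1*4 + 1 = 5, q_2 = 1*3 + 1 = 4.
  i=3: a_3=11, p_3 = 11*5 + 4 = 59, q_3 = 11*4 + 3 = 47.
q_3 = 47 > 22, so the last convergent with denominator <= 22 is p_2/q_2 = 5/4.
The closest fraction with denominator <= 22 is either p_2/q_2 or the intermediate fraction (k*p_2 + p_1)/(k*q_2 + q_1) with the largest k >= 1 whose denominator stays <= 22; these approach x as k grows, and every other convergent or intermediate fraction in range is farther away.
Largest k: floor((22 - q_1)/q_2) = floor((22 - 3)/4) = 4.
That gives (4*5 + 4)/(4*4 + 3) = 24/19.
Compare the errors: |x - 5/4| = |182*4 - 5*145|/(145*4) = 3/580, and |x - 24/19| = |182*19 - 24*145|/(145*19) = 22/2755.
Cross-multiplying, 3*2755 = 8265 < 12760 = 22*580, so 3/580 is smaller: the convergent 5/4 is closer to x than 24/19.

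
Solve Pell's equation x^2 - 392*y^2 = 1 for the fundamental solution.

(x, y) = (99, 5)

First expand sqrt(392) as a continued fraction. With x_i = (sqrt(392) + m_i)/d_i and (m_0, d_0) = (0, 1): a_0 = floor(sqrt(392)) = 19, since 19^2 = 361 <= 392 < 400 = 20^2.
Iterate m_{i+1} = d_i*a_i - m_i, d_{i+1} = (392 - m_{i+1}^2)/d_i, a_{i+1} = floor((a_0 + m_{i+1})/d_{i+1}):
  m_1 = 1*19 - 0 = 19, d_1 = (392 - 19^2)/1 = 31/1 = 31, a_1 = floor((19 + 19)/31) = 1.
  m_2 = 31*1 - 19 = 12, d_2 = (392 - 12^2)/31 = 248/31 = 8, a_2 = floor((19 + 12)/8) = 3.
  m_3 = 8*3 - 12 = 12, d_3 = (392 - 12^2)/8 = 248/8 = 31, a_3 = floor((19 + 12)/31) = 1.
  m_4 = 31*1 - 12 = 19, d_4 = (392 - 19^2)/31 = 31/31 = 1, a_4 = floor((19 + 19)/1) = 38.
  m_5 = 1*38 - 19 = 19, d_5 = (392 - 19^2)/1 = 31/1 = 31: (m_5, d_5) = (m_1, d_1) = (19, 31), so from here the quotients repeat a_1, ..., a_4; the period length is 4.
So sqrt(392) = [19; (1, 3, 1, 38)] with period length k = 4.
k is even, so the fundamental solution of x^2 - 392y^2 = 1 is (p_{k-1}, q_{k-1}) = (p_3, q_3); compute convergents through index 3.
Convergents (p_i = a_i*p_{i-1} + p_{i-2}, q_i = a_i*q_{i-1} + q_{i-2} with p_{-2}=0, p_{-1}=1, q_{-2}=1, q_{-1}=0):
  i=0: a_0=19, p_0 = 19*1 + 0 = 19, q_0 = 19*0 + 1 = 1.
  i=1: a_1=1, p_1 = 1*19 + 1 = 20, q_1 = 1*1 + 0 = 1.
  i=2: a_2=3, p_2 = 3*20 + 19 = 79, q_2 = 3*1 + 1 = 4.
  i=3: a_3=1, p_3 = 1*79 + 20 = 99, q_3 = 1*4 + 1 = 5.
Check: 99^2 - 392*5^2 = 9801 - 9800 = 1, so (x, y) = (99, 5) solves the equation, and by the theorem it is the least positive solution.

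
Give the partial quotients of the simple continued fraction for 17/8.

[2; 8]

Run the Euclidean algorithm on 17 and 8; the successive quotients are the partial quotients a_0, a_1, ... (each step inverts the fractional part left over by the previous one):
  17 = 2*8 + 1, so a_0 = 2.
  8 = 8*1 + 0, so a_1 = 8.
The remainder reaches 0 after 2 divisions, so the expansion has 2 partial quotients, read off in order.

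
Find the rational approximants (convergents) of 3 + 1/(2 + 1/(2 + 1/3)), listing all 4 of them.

Using the convergent recurrence p_i = a_i*p_{i-1} + p_{i-2}, q_i = a_i*q_{i-1} + q_{i-2} with p_{-2}=0, p_{-1}=1, q_{-2}=1, q_{-1}=0:
  i=0: a_0=3, p_0 = 3*1 + 0 = 3, q_0 = 3*0 + 1 = 1.
  i=1: a_1=2, p_1 = 2*3 + 1 = 7, q_1 = 2*1 + 0 = 2.
  i=2: a_2=2, p_2 = 2*7 + 3 = 17, q_2 = 2*2 + 1 = 5.
  i=3: a_3=3, p_3 = 3*17 + 7 = 58, q_3 = 3*5 + 2 = 17.

3/1, 7/2, 17/5, 58/17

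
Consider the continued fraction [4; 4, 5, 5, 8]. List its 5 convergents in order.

4/1, 17/4, 89/21, 462/109, 3785/893

Using the convergent recurrence p_i = a_i*p_{i-1} + p_{i-2}, q_i = a_i*q_{i-1} + q_{i-2} with p_{-2}=0, p_{-1}=1, q_{-2}=1, q_{-1}=0:
  i=0: a_0=4, p_0 = 4*1 + 0 = 4, q_0 = 4*0 + 1 = 1.
  i=1: a_1=4, p_1 = 4*4 + 1 = 17, q_1 = 4*1 + 0 = 4.
  i=2: a_2=5, p_2 = 5*17 + 4 = 89, q_2 = 5*4 + 1 = 21.
  i=3: a_3=5, p_3 = 5*89 + 17 = 462, q_3 = 5*21 + 4 = 109.
  i=4: a_4=8, p_4 = 8*462 + 89 = 3785, q_4 = 8*109 + 21 = 893.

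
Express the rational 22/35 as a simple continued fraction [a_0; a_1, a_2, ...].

[0; 1, 1, 1, 2, 4]

Run the Euclidean algorithm on 22 and 35; the successive quotients are the partial quotients a_0, a_1, ... (each step inverts the fractional part left over by the previous one):
  22 = 0*35 + 22, so a_0 = 0.
  35 = 1*22 + 13, so a_1 = 1.
  22 = 1*13 + 9, so a_2 = 1.
  13 = 1*9 + 4, so a_3 = 1.
  9 = 2*4 + 1, so a_4 = 2.
  4 = 4*1 + 0, so a_5 = 4.
The remainder reaches 0 after 6 divisions, so the expansion has 6 partial quotients, read off in order.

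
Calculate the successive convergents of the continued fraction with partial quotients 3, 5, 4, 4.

3/1, 16/5, 67/21, 284/89

Using the convergent recurrence p_i = a_i*p_{i-1} + p_{i-2}, q_i = a_i*q_{i-1} + q_{i-2} with p_{-2}=0, p_{-1}=1, q_{-2}=1, q_{-1}=0:
  i=0: a_0=3, p_0 = 3*1 + 0 = 3, q_0 = 3*0 + 1 = 1.
  i=1: a_1=5, p_1 = 5*3 + 1 = 16, q_1 = 5*1 + 0 = 5.
  i=2: a_2=4, p_2 = 4*16 + 3 = 67, q_2 = 4*5 + 1 = 21.
  i=3: a_3=4, p_3 = 4*67 + 16 = 284, q_3 = 4*21 + 5 = 89.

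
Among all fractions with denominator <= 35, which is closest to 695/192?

76/21

Expand x = 695/192 as a continued fraction with the Euclidean algorithm:
  695 = 3*192 + 119, so a_0 = 3.
  192 = 1*119 + 73, so a_1 = 1.
  119 = 1*73 + 46, so a_2 = 1.
  73 = 1*46 + 27, so a_3 = 1.
  46 = 1*27 + 19, so a_4 = 1.
  27 = 1*19 + 8, so a_5 = 1.
  19 = 2*8 + 3, so a_6 = 2.
  8 = 2*3 + 2, so a_7 = 2.
  3 = 1*2 + 1, so a_8 = 1.
  2 = 2*1 + 0, so a_9 = 2.
so x = [3; 1, 1, 1, 1, 1, 2, 2, 1, 2].
Convergents (p_i = a_i*p_{i-1} + p_{i-2}, q_i = a_i*q_{i-1} + q_{i-2} with p_{-2}=0, p_{-1}=1, q_{-2}=1, q_{-1}=0), until the denominator exceeds 35:
  i=0: a_0=3, p_0 = 3*1 + 0 = 3, q_0 = 3*0 + 1 = 1.
  i=1: a_1=1, p_1 = 1*3 + 1 = 4, q_1 = 1*1 + 0 = 1.
  i=2: a_2=1, p_2 = 1*4 + 3 = 7, q_2 = 1*1 + 1 = 2.
  i=3: a_3=1, p_3 = 1*7 + 4 = 11, q_3 = 1*2 + 1 = 3.
  i=4: a_4=1, p_4 = 1*11 + 7 = 18, q_4 = 1*3 + 2 = 5.
  i=5: a_5=1, p_5 = 1*18 + 11 = 29, q_5 = 1*5 + 3 = 8.
  i=6: a_6=2, p_6 = 2*29 + 18 = 76, q_6 = 2*8 + 5 = 21.
  i=7: a_7=2, p_7 = 2*76 + 29 = 181, q_7 = 2*21 + 8 = 50.
q_7 = 50 > 35, so the last convergent with denominator <= 35 is p_6/q_6 = 76/21.
The closest fraction with denominator <= 35 is either p_6/q_6 or the intermediate fraction (k*p_6 + p_5)/(k*q_6 + q_5) with the largest k >= 1 whose denominator stays <= 35; these approach x as k grows, and every other convergent or intermediate fraction in range is farther away.
Largest k: floor((35 - q_5)/q_6) = floor((35 - 8)/21) = 1.
That gives (1*76 + 29)/(1*21 + 8) = 105/29.
Compare the errors: |x - 76/21| = |695*21 - 76*192|/(192*21) = 3/4032, and |x - 105/29| = |695*29 - 105*192|/(192*29) = 5/5568.
Cross-multiplying, 3*5568 = 16704 < 20160 = 5*4032, so 3/4032 is smaller: the convergent 76/21 is closer to x than 105/29.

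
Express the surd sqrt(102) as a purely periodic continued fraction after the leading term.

Write x_i = (sqrt(102) + m_i)/d_i with (m_0, d_0) = (0, 1). a_0 = floor(sqrt(102)) = 10, since 10^2 = 100 <= 102 < 121 = 11^2.
Iterate m_{i+1} = d_i*a_i - m_i, d_{i+1} = (102 - m_{i+1}^2)/d_i, a_{i+1} = floor((a_0 + m_{i+1})/d_{i+1}):
  m_1 = 1*10 - 0 = 10, d_1 = (102 - 10^2)/1 = 2/1 = 2, a_1 = floor((10 + 10)/2) = 10.
  m_2 = 2*10 - 10 = 10, d_2 = (102 - 10^2)/2 = 2/2 = 1, a_2 = floor((10 + 10)/1) = 20.
  m_3 = 1*20 - 10 = 10, d_3 = (102 - 10^2)/1 = 2/1 = 2: (m_3, d_3) = (m_1, d_1) = (10, 2), so from here the quotients repeat a_1, a_2; the period length is 2.
Hence the expansion of sqrt(102) is a_0 = 10 followed by the repeating block 10, 20 (period 2).

[10; (10, 20)]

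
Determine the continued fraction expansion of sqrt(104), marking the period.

[10; (5, 20)]

Write x_i = (sqrt(104) + m_i)/d_i with (m_0, d_0) = (0, 1). a_0 = floor(sqrt(104)) = 10, since 10^2 = 100 <= 104 < 121 = 11^2.
Iterate m_{i+1} = d_i*a_i - m_i, d_{i+1} = (104 - m_{i+1}^2)/d_i, a_{i+1} = floor((a_0 + m_{i+1})/d_{i+1}):
  m_1 = 1*10 - 0 = 10, d_1 = (104 - 10^2)/1 = 4/1 = 4, a_1 = floor((10 + 10)/4) = 5.
  m_2 = 4*5 - 10 = 10, d_2 = (104 - 10^2)/4 = 4/4 = 1, a_2 = floor((10 + 10)/1) = 20.
  m_3 = 1*20 - 10 = 10, d_3 = (104 - 10^2)/1 = 4/1 = 4: (m_3, d_3) = (m_1, d_1) = (10, 4), so from here the quotients repeat a_1, a_2; the period length is 2.
Hence the expansion of sqrt(104) is a_0 = 10 followed by the repeating block 5, 20 (period 2).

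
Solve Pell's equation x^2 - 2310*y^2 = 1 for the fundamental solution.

(x, y) = (769, 16)

First expand sqrt(2310) as a continued fraction. With x_i = (sqrt(2310) + m_i)/d_i and (m_0, d_0) = (0, 1): a_0 = floor(sqrt(2310)) = 48, since 48^2 = 2304 <= 2310 < 2401 = 49^2.
Iterate m_{i+1} = d_i*a_i - m_i, d_{i+1} = (2310 - m_{i+1}^2)/d_i, a_{i+1} = floor((a_0 + m_{i+1})/d_{i+1}):
  m_1 = 1*48 - 0 = 48, d_1 = (2310 - 48^2)/1 = 6/1 = 6, a_1 = floor((48 + 48)/6) = 16.
  m_2 = 6*16 - 48 = 48, d_2 = (2310 - 48^2)/6 = 6/6 = 1, a_2 = floor((48 + 48)/1) = 96.
  m_3 = 1*96 - 48 = 48, d_3 = (2310 - 48^2)/1 = 6/1 = 6: (m_3, d_3) = (m_1, d_1) = (48, 6), so from here the quotients repeat a_1, a_2; the period length is 2.
So sqrt(2310) = [48; (16, 96)] with period length k = 2.
k is even, so the fundamental solution of x^2 - 2310y^2 = 1 is (p_{k-1}, q_{k-1}) = (p_1, q_1); compute convergents through index 1.
Convergents (p_i = a_i*p_{i-1} + p_{i-2}, q_i = a_i*q_{i-1} + q_{i-2} with p_{-2}=0, p_{-1}=1, q_{-2}=1, q_{-1}=0):
  i=0: a_0=48, p_0 = 48*1 + 0 = 48, q_0 = 48*0 + 1 = 1.
  i=1: a_1=16, p_1 = 16*48 + 1 = 769, q_1 = 16*1 + 0 = 16.
Check: 769^2 - 2310*16^2 = 591361 - 591360 = 1, so (x, y) = (769, 16) solves the equation, and by the theorem it is the least positive solution.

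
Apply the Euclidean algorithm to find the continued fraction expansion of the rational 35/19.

Run the Euclidean algorithm on 35 and 19; the successive quotients are the partial quotients a_0, a_1, ... (each step inverts the fractional part left over by the previous one):
  35 = 1*19 + 16, so a_0 = 1.
  19 = 1*16 + 3, so a_1 = 1.
  16 = 5*3 + 1, so a_2 = 5.
  3 = 3*1 + 0, so a_3 = 3.
The remainder reaches 0 after 4 divisions, so the expansion has 4 partial quotients, read off in order.

[1; 1, 5, 3]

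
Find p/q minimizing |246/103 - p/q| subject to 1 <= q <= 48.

Expand x = 246/103 as a continued fraction with the Euclidean algorithm:
  246 = 2*103 + 40, so a_0 = 2.
  103 = 2*40 + 23, so a_1 = 2.
  40 = 1*23 + 17, so a_2 = 1.
  23 = 1*17 + 6, so a_3 = 1.
  17 = 2*6 + 5, so a_4 = 2.
  6 = 1*5 + 1, so a_5 = 1.
  5 = 5*1 + 0, so a_6 = 5.
so x = [2; 2, 1, 1, 2, 1, 5].
Convergents (p_i = a_i*p_{i-1} + p_{i-2}, q_i = a_i*q_{i-1} + q_{i-2} with p_{-2}=0, p_{-1}=1, q_{-2}=1, q_{-1}=0), until the denominator exceeds 48:
  i=0: a_0=2, p_0 = 2*1 + 0 = 2, q_0 = 2*0 + 1 = 1.
  i=1: a_1=2, p_1 = 2*2 + 1 = 5, q_1 = 2*1 + 0 = 2.
  i=2: a_2=1, p_2 = 1*5 + 2 = 7, q_2 = 1*2 + 1 = 3.
  i=3: a_3=1, p_3 = 1*7 + 5 = 12, q_3 = 1*3 + 2 = 5.
  i=4: a_4=2, p_4 = 2*12 + 7 = 31, q_4 = 2*5 + 3 = 13.
  i=5: a_5=1, p_5 = 1*31 + 12 = 43, q_5 = 1*13 + 5 = 18.
  i=6: a_6=5, p_6 = 5*43 + 31 = 246, q_6 = 5*18 + 13 = 103.
q_6 = 103 > 48, so the last convergent with denominator <= 48 is p_5/q_5 = 43/18.
The closest fraction with denominator <= 48 is either p_5/q_5 or the intermediate fraction (k*p_5 + p_4)/(k*q_5 + q_4) with the largest k >= 1 whose denominator stays <= 48; these approach x as k grows, and every other convergent or intermediate fraction in range is farther away.
Largest k: floor((48 - q_4)/q_5) = floor((48 - 13)/18) = 1.
That gives (1*43 + 31)/(1*18 + 13) = 74/31.
Compare the errors: |x - 43/18| = |246*18 - 43*103|/(103*18) = 1/1854, and |x - 74/31| = |246*31 - 74*103|/(103*31) = 4/3193.
Cross-multiplying, 1*3193 = 3193 < 7416 = 4*1854, so 1/1854 is smaller: the convergent 43/18 is closer to x than 74/31.

43/18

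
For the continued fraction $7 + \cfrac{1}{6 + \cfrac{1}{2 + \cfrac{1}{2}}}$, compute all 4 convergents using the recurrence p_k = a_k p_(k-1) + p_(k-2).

7/1, 43/6, 93/13, 229/32

Using the convergent recurrence p_i = a_i*p_{i-1} + p_{i-2}, q_i = a_i*q_{i-1} + q_{i-2} with p_{-2}=0, p_{-1}=1, q_{-2}=1, q_{-1}=0:
  i=0: a_0=7, p_0 = 7*1 + 0 = 7, q_0 = 7*0 + 1 = 1.
  i=1: a_1=6, p_1 = 6*7 + 1 = 43, q_1 = 6*1 + 0 = 6.
  i=2: a_2=2, p_2 = 2*43 + 7 = 93, q_2 = 2*6 + 1 = 13.
  i=3: a_3=2, p_3 = 2*93 + 43 = 229, q_3 = 2*13 + 6 = 32.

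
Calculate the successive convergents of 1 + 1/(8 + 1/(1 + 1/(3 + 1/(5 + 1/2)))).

Using the convergent recurrence p_i = a_i*p_{i-1} + p_{i-2}, q_i = a_i*q_{i-1} + q_{i-2} with p_{-2}=0, p_{-1}=1, q_{-2}=1, q_{-1}=0:
  i=0: a_0=1, p_0 = 1*1 + 0 = 1, q_0 = 1*0 + 1 = 1.
  i=1: a_1=8, p_1 = 8*1 + 1 = 9, q_1 = 8*1 + 0 = 8.
  i=2: a_2=1, p_2 = 1*9 + 1 = 10, q_2 = 1*8 + 1 = 9.
  i=3: a_3=3, p_3 = 3*10 + 9 = 39, q_3 = 3*9 + 8 = 35.
  i=4: a_4=5, p_4 = 5*39 + 10 = 205, q_4 = 5*35 + 9 = 184.
  i=5: a_5=2, p_5 = 2*205 + 39 = 449, q_5 = 2*184 + 35 = 403.

1/1, 9/8, 10/9, 39/35, 205/184, 449/403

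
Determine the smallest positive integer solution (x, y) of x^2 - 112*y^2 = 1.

First expand sqrt(112) as a continued fraction. With x_i = (sqrt(112) + m_i)/d_i and (m_0, d_0) = (0, 1): a_0 = floor(sqrt(112)) = 10, since 10^2 = 100 <= 112 < 121 = 11^2.
Iterate m_{i+1} = d_i*a_i - m_i, d_{i+1} = (112 - m_{i+1}^2)/d_i, a_{i+1} = floor((a_0 + m_{i+1})/d_{i+1}):
  m_1 = 1*10 - 0 = 10, d_1 = (112 - 10^2)/1 = 12/1 = 12, a_1 = floor((10 + 10)/12) = 1.
  m_2 = 12*1 - 10 = 2, d_2 = (112 - 2^2)/12 = 108/12 = 9, a_2 = floor((10 + 2)/9) = 1.
  m_3 = 9*1 - 2 = 7, d_3 = (112 - 7^2)/9 = 63/9 = 7, a_3 = floor((10 + 7)/7) = 2.
  m_4 = 7*2 - 7 = 7, d_4 = (112 - 7^2)/7 = 63/7 = 9, a_4 = floor((10 + 7)/9) = 1.
  m_5 = 9*1 - 7 = 2, d_5 = (112 - 2^2)/9 = 108/9 = 12, a_5 = floor((10 + 2)/12) = 1.
  m_6 = 12*1 - 2 = 10, d_6 = (112 - 10^2)/12 = 12/12 = 1, a_6 = floor((10 + 10)/1) = 20.
  m_7 = 1*20 - 10 = 10, d_7 = (112 - 10^2)/1 = 12/1 = 12: (m_7, d_7) = (m_1, d_1) = (10, 12), so from here the quotients repeat a_1, ..., a_6; the period length is 6.
So sqrt(112) = [10; (1, 1, 2, 1, 1, 20)] with period length k = 6.
k is even, so the fundamental solution of x^2 - 112y^2 = 1 is (p_{k-1}, q_{k-1}) = (p_5, q_5); compute convergents through index 5.
Convergents (p_i = a_i*p_{i-1} + p_{i-2}, q_i = a_i*q_{i-1} + q_{i-2} with p_{-2}=0, p_{-1}=1, q_{-2}=1, q_{-1}=0):
  i=0: a_0=10, p_0 = 10*1 + 0 = 10, q_0 = 10*0 + 1 = 1.
  i=1: a_1=1, p_1 = 1*10 + 1 = 11, q_1 = 1*1 + 0 = 1.
  i=2: a_2=1, p_2 = 1*11 + 10 = 21, q_2 = 1*1 + 1 = 2.
  i=3: a_3=2, p_3 = 2*21 + 11 = 53, q_3 = 2*2 + 1 = 5.
  i=4: a_4=1, p_4 = 1*53 + 21 = 74, q_4 = 1*5 + 2 = 7.
  i=5: a_5=1, p_5 = 1*74 + 53 = 127, q_5 = 1*7 + 5 = 12.
Check: 127^2 - 112*12^2 = 16129 - 16128 = 1, so (x, y) = (127, 12) solves the equation, and by the theorem it is the least positive solution.

(x, y) = (127, 12)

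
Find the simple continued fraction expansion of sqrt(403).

[20; (13, 2, 1, 3, 1, 3, 1, 2, 13, 40)]

Write x_i = (sqrt(403) + m_i)/d_i with (m_0, d_0) = (0, 1). a_0 = floor(sqrt(403)) = 20, since 20^2 = 400 <= 403 < 441 = 21^2.
Iterate m_{i+1} = d_i*a_i - m_i, d_{i+1} = (403 - m_{i+1}^2)/d_i, a_{i+1} = floor((a_0 + m_{i+1})/d_{i+1}):
  m_1 = 1*20 - 0 = 20, d_1 = (403 - 20^2)/1 = 3/1 = 3, a_1 = floor((20 + 20)/3) = 13.
  m_2 = 3*13 - 20 = 19, d_2 = (403 - 19^2)/3 = 42/3 = 14, a_2 = floor((20 + 19)/14) = 2.
  m_3 = 14*2 - 19 = 9, d_3 = (403 - 9^2)/14 = 322/14 = 23, a_3 = floor((20 + 9)/23) = 1.
  m_4 = 23*1 - 9 = 14, d_4 = (403 - 14^2)/23 = 207/23 = 9, a_4 = floor((20 + 14)/9) = 3.
  m_5 = 9*3 - 14 = 13, d_5 = (403 - 13^2)/9 = 234/9 = 26, a_5 = floor((20 + 13)/26) = 1.
  m_6 = 26*1 - 13 = 13, d_6 = (403 - 13^2)/26 = 234/26 = 9, a_6 = floor((20 + 13)/9) = 3.
  m_7 = 9*3 - 13 = 14, d_7 = (403 - 14^2)/9 = 207/9 = 23, a_7 = floor((20 + 14)/23) = 1.
  m_8 = 23*1 - 14 = 9, d_8 = (403 - 9^2)/23 = 322/23 = 14, a_8 = floor((20 + 9)/14) = 2.
  m_9 = 14*2 - 9 = 19, d_9 = (403 - 19^2)/14 = 42/14 = 3, a_9 = floor((20 + 19)/3) = 13.
  m_10 = 3*13 - 19 = 20, d_10 = (403 - 20^2)/3 = 3/3 = 1, a_10 = floor((20 + 20)/1) = 40.
  m_11 = 1*40 - 20 = 20, d_11 = (403 - 20^2)/1 = 3/1 = 3: (m_11, d_11) = (m_1, d_1) = (20, 3), so from here the quotients repeat a_1, ..., a_10; the period length is 10.
Hence the expansion of sqrt(403) is a_0 = 20 followed by the repeating block 13, 2, 1, 3, 1, 3, 1, 2, 13, 40 (period 10).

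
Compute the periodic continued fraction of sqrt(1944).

[44; (11, 88)]

Write x_i = (sqrt(1944) + m_i)/d_i with (m_0, d_0) = (0, 1). a_0 = floor(sqrt(1944)) = 44, since 44^2 = 1936 <= 1944 < 2025 = 45^2.
Iterate m_{i+1} = d_i*a_i - m_i, d_{i+1} = (1944 - m_{i+1}^2)/d_i, a_{i+1} = floor((a_0 + m_{i+1})/d_{i+1}):
  m_1 = 1*44 - 0 = 44, d_1 = (1944 - 44^2)/1 = 8/1 = 8, a_1 = floor((44 + 44)/8) = 11.
  m_2 = 8*11 - 44 = 44, d_2 = (1944 - 44^2)/8 = 8/8 = 1, a_2 = floor((44 + 44)/1) = 88.
  m_3 = 1*88 - 44 = 44, d_3 = (1944 - 44^2)/1 = 8/1 = 8: (m_3, d_3) = (m_1, d_1) = (44, 8), so from here the quotients repeat a_1, a_2; the period length is 2.
Hence the expansion of sqrt(1944) is a_0 = 44 followed by the repeating block 11, 88 (period 2).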